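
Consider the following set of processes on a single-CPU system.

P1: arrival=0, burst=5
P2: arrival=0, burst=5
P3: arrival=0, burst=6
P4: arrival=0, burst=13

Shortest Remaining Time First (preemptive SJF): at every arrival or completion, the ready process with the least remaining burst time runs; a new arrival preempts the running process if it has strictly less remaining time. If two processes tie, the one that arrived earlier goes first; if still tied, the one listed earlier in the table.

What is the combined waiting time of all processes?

Timeline: | P1 0-5 | P2 5-10 | P3 10-16 | P4 16-29 |
Completion: P1=5  P2=10  P3=16  P4=29
Turnaround (C−A): P1=5  P2=10  P3=16  P4=29
Waiting = turnaround − burst: P1=0, P2=5, P3=10, P4=16
Total waiting = 0 + 5 + 10 + 16 = 31

31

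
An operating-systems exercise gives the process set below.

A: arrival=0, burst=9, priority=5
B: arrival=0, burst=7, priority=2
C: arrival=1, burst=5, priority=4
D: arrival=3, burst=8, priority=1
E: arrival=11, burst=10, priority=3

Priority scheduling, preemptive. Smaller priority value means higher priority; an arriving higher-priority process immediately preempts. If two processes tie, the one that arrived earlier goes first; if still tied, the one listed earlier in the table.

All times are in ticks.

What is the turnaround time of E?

14

Schedule: | B 0-3 | D 3-11 | B 11-15 | E 15-25 | C 25-30 | A 30-39 |
Completion: A=39  B=15  C=30  D=11  E=25
Turnaround (C−A): A=39  B=15  C=29  D=8  E=14
Turnaround(E) = completion − arrival = 25 − 11 = 14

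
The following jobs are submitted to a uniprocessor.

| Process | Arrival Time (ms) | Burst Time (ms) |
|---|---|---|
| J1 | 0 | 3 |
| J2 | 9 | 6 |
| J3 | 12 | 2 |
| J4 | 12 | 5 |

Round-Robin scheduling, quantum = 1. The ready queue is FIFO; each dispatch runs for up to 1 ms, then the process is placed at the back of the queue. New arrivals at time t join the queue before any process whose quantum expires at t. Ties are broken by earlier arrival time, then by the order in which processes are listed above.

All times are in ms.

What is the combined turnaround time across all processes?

Gantt: | J1 0-3 | idle 3-9 | J2 9-12 | J3 12-13 | J4 13-14 | J2 14-15 | J3 15-16 | J4 16-17 | J2 17-18 | J4 18-19 | J2 19-20 | J4 20-22 |
Completion: J1=3  J2=20  J3=16  J4=22
Turnaround (C−A): J1=3  J2=11  J3=4  J4=10
Turnaround = completion − arrival: J1=3, J2=11, J3=4, J4=10
Total turnaround = 3 + 11 + 4 + 10 = 28

28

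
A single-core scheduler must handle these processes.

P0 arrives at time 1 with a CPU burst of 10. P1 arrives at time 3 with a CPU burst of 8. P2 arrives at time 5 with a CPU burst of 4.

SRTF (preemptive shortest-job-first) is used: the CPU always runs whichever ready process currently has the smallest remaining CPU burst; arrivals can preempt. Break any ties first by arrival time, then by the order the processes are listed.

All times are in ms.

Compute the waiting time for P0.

4

Timeline: | idle 0-1 | P0 1-5 | P2 5-9 | P0 9-15 | P1 15-23 |
Completion: P0=15  P1=23  P2=9
Turnaround (C−A): P0=14  P1=20  P2=4
Waiting(P0) = turnaround − burst = 14 − 10 = 4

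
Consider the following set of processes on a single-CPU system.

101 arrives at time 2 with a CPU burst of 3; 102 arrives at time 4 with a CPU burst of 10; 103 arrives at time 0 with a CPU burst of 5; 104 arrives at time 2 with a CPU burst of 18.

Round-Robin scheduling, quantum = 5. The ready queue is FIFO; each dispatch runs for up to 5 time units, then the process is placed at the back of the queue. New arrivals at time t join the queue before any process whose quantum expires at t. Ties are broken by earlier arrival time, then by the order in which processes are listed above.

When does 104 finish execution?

36

Timeline: | 103 0-5 | 101 5-8 | 104 8-13 | 102 13-18 | 104 18-23 | 102 23-28 | 104 28-36 |
Completion: 101=8  102=28  103=5  104=36
Turnaround (C−A): 101=6  102=24  103=5  104=34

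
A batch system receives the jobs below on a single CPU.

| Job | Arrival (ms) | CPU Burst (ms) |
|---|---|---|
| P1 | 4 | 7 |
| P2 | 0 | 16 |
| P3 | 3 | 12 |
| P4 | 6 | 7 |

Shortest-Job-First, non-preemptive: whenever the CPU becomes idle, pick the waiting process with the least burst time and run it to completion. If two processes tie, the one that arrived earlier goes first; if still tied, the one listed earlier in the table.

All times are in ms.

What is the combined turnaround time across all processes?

98

Schedule: | P2 0-16 | P1 16-23 | P4 23-30 | P3 30-42 |
Completion: P1=23  P2=16  P3=42  P4=30
Turnaround = completion − arrival: P1=19, P2=16, P3=39, P4=24
Total turnaround = 19 + 16 + 39 + 24 = 98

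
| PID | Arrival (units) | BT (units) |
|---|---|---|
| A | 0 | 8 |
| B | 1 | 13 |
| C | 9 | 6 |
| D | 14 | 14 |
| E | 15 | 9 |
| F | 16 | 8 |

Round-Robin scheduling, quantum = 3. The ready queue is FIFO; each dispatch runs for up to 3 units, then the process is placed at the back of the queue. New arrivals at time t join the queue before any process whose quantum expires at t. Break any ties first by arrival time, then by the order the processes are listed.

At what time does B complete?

45

Timeline: | A 0-3 | B 3-6 | A 6-9 | B 9-12 | C 12-15 | A 15-17 | B 17-20 | D 20-23 | E 23-26 | C 26-29 | F 29-32 | B 32-35 | D 35-38 | E 38-41 | F 41-44 | B 44-45 | D 45-48 | E 48-51 | F 51-53 | D 53-58 |
Completion: A=17  B=45  C=29  D=58  E=51  F=53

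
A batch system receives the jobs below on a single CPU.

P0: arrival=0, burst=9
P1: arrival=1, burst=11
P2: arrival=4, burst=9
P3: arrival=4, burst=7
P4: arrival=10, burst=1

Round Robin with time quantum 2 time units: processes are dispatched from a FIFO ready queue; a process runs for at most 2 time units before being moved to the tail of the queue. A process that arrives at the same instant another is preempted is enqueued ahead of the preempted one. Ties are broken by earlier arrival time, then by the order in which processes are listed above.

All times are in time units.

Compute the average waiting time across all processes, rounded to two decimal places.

19.40

Timeline: | P0 0-2 | P1 2-4 | P0 4-6 | P2 6-8 | P3 8-10 | P1 10-12 | P0 12-14 | P2 14-16 | P4 16-17 | P3 17-19 | P1 19-21 | P0 21-23 | P2 23-25 | P3 25-27 | P1 27-29 | P0 29-30 | P2 30-32 | P3 32-33 | P1 33-35 | P2 35-36 | P1 36-37 |
Completion: P0=30  P1=37  P2=36  P3=33  P4=17
Turnaround (C−A): P0=30  P1=36  P2=32  P3=29  P4=7
Waiting times: P0=21, P1=25, P2=23, P3=22, P4=6
Average waiting = (21+25+23+22+6) / 5 = 97/5 = 19.40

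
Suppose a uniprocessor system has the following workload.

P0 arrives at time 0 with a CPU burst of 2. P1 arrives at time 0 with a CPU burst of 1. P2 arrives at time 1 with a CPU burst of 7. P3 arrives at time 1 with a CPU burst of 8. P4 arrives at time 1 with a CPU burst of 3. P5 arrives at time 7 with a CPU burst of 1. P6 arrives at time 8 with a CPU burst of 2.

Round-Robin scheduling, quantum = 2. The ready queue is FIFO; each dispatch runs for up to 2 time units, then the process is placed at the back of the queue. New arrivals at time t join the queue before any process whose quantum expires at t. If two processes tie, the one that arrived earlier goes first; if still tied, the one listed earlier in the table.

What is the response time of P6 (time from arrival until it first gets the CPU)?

6

Timeline: | P0 0-2 | P1 2-3 | P2 3-5 | P3 5-7 | P4 7-9 | P2 9-11 | P5 11-12 | P3 12-14 | P6 14-16 | P4 16-17 | P2 17-19 | P3 19-21 | P2 21-22 | P3 22-24 |
Completion: P0=2  P1=3  P2=22  P3=24  P4=17  P5=12  P6=16
Turnaround (C−A): P0=2  P1=3  P2=21  P3=23  P4=16  P5=5  P6=8
Response(P6) = first start − arrival = 14 − 8 = 6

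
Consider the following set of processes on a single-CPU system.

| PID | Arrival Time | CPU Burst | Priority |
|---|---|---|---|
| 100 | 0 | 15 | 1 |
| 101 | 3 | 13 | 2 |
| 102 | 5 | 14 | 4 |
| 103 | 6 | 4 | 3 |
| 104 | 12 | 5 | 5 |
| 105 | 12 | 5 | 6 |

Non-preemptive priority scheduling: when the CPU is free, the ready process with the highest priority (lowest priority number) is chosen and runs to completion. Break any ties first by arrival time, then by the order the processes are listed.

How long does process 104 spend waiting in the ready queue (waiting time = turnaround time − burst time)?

34

Gantt: | 100 0-15 | 101 15-28 | 103 28-32 | 102 32-46 | 104 46-51 | 105 51-56 |
Completion: 100=15  101=28  102=46  103=32  104=51  105=56
Turnaround (C−A): 100=15  101=25  102=41  103=26  104=39  105=44
Waiting(104) = turnaround − burst = 39 − 5 = 34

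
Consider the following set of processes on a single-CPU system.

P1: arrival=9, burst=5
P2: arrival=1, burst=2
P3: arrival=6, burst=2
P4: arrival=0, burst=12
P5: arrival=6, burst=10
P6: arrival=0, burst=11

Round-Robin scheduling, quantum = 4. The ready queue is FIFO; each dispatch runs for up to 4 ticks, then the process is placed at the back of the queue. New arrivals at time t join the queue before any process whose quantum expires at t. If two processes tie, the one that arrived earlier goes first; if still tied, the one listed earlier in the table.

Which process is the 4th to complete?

Gantt: | P4 0-4 | P6 4-8 | P2 8-10 | P4 10-14 | P3 14-16 | P5 16-20 | P6 20-24 | P1 24-28 | P4 28-32 | P5 32-36 | P6 36-39 | P1 39-40 | P5 40-42 |
Completion: P1=40  P2=10  P3=16  P4=32  P5=42  P6=39
Turnaround (C−A): P1=31  P2=9  P3=10  P4=32  P5=36  P6=39
Finish order: P2 → P3 → P4 → P6 → P1 → P5

P6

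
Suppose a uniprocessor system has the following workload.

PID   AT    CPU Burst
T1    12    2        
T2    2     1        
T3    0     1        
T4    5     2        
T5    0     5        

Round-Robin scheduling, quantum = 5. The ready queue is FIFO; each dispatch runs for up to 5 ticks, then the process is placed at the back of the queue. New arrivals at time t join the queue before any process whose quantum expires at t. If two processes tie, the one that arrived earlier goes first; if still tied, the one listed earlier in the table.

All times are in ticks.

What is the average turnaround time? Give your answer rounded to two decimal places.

3.60

Schedule: | T3 0-1 | T5 1-6 | T2 6-7 | T4 7-9 | idle 9-12 | T1 12-14 |
Completion: T1=14  T2=7  T3=1  T4=9  T5=6
Turnaround (C−A): T1=2  T2=5  T3=1  T4=4  T5=6
Turnaround times: T1=2, T2=5, T3=1, T4=4, T5=6
Average turnaround = (2+5+1+4+6) / 5 = 18/5 = 3.60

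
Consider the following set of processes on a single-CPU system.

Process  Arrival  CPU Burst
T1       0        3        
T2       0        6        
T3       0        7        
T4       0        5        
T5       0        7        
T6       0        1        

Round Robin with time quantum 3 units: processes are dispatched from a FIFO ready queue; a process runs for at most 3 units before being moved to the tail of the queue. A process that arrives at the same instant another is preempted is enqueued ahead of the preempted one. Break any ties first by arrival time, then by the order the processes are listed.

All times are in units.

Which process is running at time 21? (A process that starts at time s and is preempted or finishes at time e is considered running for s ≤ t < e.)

T3

Schedule: | T1 0-3 | T2 3-6 | T3 6-9 | T4 9-12 | T5 12-15 | T6 15-16 | T2 16-19 | T3 19-22 | T4 22-24 | T5 24-27 | T3 27-28 | T5 28-29 |
Completion: T1=3  T2=19  T3=28  T4=24  T5=29  T6=16
Turnaround (C−A): T1=3  T2=19  T3=28  T4=24  T5=29  T6=16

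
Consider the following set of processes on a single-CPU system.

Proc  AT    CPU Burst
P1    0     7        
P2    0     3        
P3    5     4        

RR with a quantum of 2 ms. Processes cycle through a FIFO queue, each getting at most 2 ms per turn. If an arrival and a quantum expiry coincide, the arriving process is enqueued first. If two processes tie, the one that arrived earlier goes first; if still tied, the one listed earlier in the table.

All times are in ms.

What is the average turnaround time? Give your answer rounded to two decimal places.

9.67

Timeline: | P1 0-2 | P2 2-4 | P1 4-6 | P2 6-7 | P3 7-9 | P1 9-11 | P3 11-13 | P1 13-14 |
Completion: P1=14  P2=7  P3=13
Turnaround (C−A): P1=14  P2=7  P3=8
Turnaround times: P1=14, P2=7, P3=8
Average turnaround = (14+7+8) / 3 = 29/3 = 9.67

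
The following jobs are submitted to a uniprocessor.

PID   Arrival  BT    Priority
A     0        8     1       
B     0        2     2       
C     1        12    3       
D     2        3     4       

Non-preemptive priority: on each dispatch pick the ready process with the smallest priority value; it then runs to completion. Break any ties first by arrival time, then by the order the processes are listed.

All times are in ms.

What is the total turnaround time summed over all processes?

62

Schedule: | A 0-8 | B 8-10 | C 10-22 | D 22-25 |
Completion: A=8  B=10  C=22  D=25
Turnaround = completion − arrival: A=8, B=10, C=21, D=23
Total turnaround = 8 + 10 + 21 + 23 = 62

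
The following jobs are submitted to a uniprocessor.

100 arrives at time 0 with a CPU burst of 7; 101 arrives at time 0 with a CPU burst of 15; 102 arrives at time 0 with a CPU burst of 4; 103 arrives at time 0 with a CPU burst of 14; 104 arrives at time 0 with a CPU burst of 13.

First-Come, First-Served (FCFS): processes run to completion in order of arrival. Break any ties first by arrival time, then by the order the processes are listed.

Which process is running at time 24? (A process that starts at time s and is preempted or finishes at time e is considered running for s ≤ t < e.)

Schedule: | 100 0-7 | 101 7-22 | 102 22-26 | 103 26-40 | 104 40-53 |
Completion: 100=7  101=22  102=26  103=40  104=53

102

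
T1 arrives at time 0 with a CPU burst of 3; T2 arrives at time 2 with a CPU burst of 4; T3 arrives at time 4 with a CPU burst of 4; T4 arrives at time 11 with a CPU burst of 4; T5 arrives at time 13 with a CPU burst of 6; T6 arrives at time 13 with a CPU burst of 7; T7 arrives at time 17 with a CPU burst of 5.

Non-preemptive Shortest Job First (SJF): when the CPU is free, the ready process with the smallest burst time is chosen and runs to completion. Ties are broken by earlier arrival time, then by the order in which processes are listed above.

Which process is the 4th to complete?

Gantt: | T1 0-3 | T2 3-7 | T3 7-11 | T4 11-15 | T5 15-21 | T7 21-26 | T6 26-33 |
Completion: T1=3  T2=7  T3=11  T4=15  T5=21  T6=33  T7=26
Turnaround (C−A): T1=3  T2=5  T3=7  T4=4  T5=8  T6=20  T7=9
Finish order: T1 → T2 → T3 → T4 → T5 → T7 → T6

T4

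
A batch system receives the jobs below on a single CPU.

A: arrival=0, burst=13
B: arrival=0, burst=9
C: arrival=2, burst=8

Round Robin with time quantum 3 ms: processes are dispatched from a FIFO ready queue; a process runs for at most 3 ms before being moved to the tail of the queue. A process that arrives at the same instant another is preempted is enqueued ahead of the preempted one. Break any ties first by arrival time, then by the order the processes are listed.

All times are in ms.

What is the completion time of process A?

Timeline: | A 0-3 | B 3-6 | C 6-9 | A 9-12 | B 12-15 | C 15-18 | A 18-21 | B 21-24 | C 24-26 | A 26-30 |
Completion: A=30  B=24  C=26
Turnaround (C−A): A=30  B=24  C=24

30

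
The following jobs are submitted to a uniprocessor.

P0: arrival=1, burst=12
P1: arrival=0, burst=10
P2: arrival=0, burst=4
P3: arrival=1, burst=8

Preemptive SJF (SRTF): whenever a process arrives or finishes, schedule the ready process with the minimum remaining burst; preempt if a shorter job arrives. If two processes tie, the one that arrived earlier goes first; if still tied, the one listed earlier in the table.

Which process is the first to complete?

P2

Gantt: | P2 0-4 | P3 4-12 | P1 12-22 | P0 22-34 |
Completion: P0=34  P1=22  P2=4  P3=12
Turnaround (C−A): P0=33  P1=22  P2=4  P3=11
Finish order: P2 → P3 → P1 → P0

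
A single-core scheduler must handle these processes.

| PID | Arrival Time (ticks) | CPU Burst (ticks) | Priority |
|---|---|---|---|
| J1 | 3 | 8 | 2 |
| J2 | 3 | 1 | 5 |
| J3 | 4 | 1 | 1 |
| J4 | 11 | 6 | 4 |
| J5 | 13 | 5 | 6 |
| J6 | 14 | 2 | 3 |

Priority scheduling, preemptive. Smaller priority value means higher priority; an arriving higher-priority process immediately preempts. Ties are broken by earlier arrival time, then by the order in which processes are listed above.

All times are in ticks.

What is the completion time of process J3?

Gantt: | idle 0-3 | J1 3-4 | J3 4-5 | J1 5-12 | J4 12-14 | J6 14-16 | J4 16-20 | J2 20-21 | J5 21-26 |
Completion: J1=12  J2=21  J3=5  J4=20  J5=26  J6=16
Turnaround (C−A): J1=9  J2=18  J3=1  J4=9  J5=13  J6=2

5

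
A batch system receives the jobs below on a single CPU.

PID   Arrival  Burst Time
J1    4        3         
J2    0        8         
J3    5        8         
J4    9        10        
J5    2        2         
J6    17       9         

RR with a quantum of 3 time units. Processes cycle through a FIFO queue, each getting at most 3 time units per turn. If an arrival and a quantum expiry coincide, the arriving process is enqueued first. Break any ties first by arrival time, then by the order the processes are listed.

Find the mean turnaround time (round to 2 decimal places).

17.33

Gantt: | J2 0-3 | J5 3-5 | J2 5-8 | J1 8-11 | J3 11-14 | J2 14-16 | J4 16-19 | J3 19-22 | J6 22-25 | J4 25-28 | J3 28-30 | J6 30-33 | J4 33-36 | J6 36-39 | J4 39-40 |
Completion: J1=11  J2=16  J3=30  J4=40  J5=5  J6=39
Turnaround times: J1=7, J2=16, J3=25, J4=31, J5=3, J6=22
Average turnaround = (7+16+25+31+3+22) / 6 = 104/6 = 17.33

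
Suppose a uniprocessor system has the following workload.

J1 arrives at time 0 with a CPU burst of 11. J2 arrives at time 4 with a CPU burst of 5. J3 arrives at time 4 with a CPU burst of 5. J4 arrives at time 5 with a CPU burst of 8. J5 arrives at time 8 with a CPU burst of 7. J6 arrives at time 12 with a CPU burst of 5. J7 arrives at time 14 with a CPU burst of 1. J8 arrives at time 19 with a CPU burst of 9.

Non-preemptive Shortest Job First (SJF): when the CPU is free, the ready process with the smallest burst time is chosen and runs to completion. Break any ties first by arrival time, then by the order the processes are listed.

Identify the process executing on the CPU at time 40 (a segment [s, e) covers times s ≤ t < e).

Gantt: | J1 0-11 | J2 11-16 | J7 16-17 | J3 17-22 | J6 22-27 | J5 27-34 | J4 34-42 | J8 42-51 |
Completion: J1=11  J2=16  J3=22  J4=42  J5=34  J6=27  J7=17  J8=51

J4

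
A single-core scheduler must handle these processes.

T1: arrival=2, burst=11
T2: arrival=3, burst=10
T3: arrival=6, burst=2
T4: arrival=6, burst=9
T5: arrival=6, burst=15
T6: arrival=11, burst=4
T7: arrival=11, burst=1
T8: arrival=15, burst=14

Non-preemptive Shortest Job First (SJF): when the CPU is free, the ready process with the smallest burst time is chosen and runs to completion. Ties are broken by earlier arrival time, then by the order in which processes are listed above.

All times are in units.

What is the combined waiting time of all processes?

126

Schedule: | idle 0-2 | T1 2-13 | T7 13-14 | T3 14-16 | T6 16-20 | T4 20-29 | T2 29-39 | T8 39-53 | T5 53-68 |
Completion: T1=13  T2=39  T3=16  T4=29  T5=68  T6=20  T7=14  T8=53
Waiting = turnaround − burst: T1=0, T2=26, T3=8, T4=14, T5=47, T6=5, T7=2, T8=24
Total waiting = 0 + 26 + 8 + 14 + 47 + 5 + 2 + 24 = 126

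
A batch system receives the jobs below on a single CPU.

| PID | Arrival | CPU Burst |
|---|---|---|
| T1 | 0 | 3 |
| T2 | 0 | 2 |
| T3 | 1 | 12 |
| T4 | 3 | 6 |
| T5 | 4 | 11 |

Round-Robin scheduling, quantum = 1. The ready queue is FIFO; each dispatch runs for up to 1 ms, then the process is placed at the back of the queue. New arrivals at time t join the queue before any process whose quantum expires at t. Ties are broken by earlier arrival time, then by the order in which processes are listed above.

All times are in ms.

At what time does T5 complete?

34

Gantt: | T1 0-1 | T2 1-2 | T3 2-3 | T1 3-4 | T2 4-5 | T4 5-6 | T3 6-7 | T5 7-8 | T1 8-9 | T4 9-10 | T3 10-11 | T5 11-12 | T4 12-13 | T3 13-14 | T5 14-15 | T4 15-16 | T3 16-17 | T5 17-18 | T4 18-19 | T3 19-20 | T5 20-21 | T4 21-22 | T3 22-23 | T5 23-24 | T3 24-25 | T5 25-26 | T3 26-27 | T5 27-28 | T3 28-29 | T5 29-30 | T3 30-31 | T5 31-32 | T3 32-33 | T5 33-34 |
Completion: T1=9  T2=5  T3=33  T4=22  T5=34
Turnaround (C−A): T1=9  T2=5  T3=32  T4=19  T5=30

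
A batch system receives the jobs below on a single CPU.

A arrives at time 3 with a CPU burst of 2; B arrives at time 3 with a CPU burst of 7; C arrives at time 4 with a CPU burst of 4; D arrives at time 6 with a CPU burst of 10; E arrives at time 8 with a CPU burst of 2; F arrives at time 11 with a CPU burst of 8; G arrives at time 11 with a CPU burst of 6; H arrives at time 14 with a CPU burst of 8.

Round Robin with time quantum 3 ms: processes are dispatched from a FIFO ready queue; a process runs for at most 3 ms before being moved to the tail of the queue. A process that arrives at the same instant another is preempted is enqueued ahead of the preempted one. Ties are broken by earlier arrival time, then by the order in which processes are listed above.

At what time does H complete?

49

Timeline: | idle 0-3 | A 3-5 | B 5-8 | C 8-11 | D 11-14 | E 14-16 | B 16-19 | F 19-22 | G 22-25 | C 25-26 | H 26-29 | D 29-32 | B 32-33 | F 33-36 | G 36-39 | H 39-42 | D 42-45 | F 45-47 | H 47-49 | D 49-50 |
Completion: A=5  B=33  C=26  D=50  E=16  F=47  G=39  H=49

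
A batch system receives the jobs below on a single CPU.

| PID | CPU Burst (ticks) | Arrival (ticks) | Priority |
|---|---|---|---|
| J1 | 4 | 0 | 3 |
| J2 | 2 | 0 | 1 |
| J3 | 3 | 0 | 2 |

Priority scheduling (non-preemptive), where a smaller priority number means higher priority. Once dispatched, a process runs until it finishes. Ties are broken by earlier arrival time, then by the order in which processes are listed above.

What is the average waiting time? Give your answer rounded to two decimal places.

2.33

Schedule: | J2 0-2 | J3 2-5 | J1 5-9 |
Completion: J1=9  J2=2  J3=5
Waiting times: J1=5, J2=0, J3=2
Average waiting = (5+0+2) / 3 = 7/3 = 2.33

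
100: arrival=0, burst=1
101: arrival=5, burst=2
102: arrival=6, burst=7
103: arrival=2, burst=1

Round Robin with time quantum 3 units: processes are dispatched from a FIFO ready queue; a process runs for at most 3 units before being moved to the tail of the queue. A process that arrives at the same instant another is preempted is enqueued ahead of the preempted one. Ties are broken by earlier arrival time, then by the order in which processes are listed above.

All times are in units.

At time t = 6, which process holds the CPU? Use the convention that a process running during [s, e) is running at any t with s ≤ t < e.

101

Timeline: | 100 0-1 | idle 1-2 | 103 2-3 | idle 3-5 | 101 5-7 | 102 7-14 |
Completion: 100=1  101=7  102=14  103=3
Turnaround (C−A): 100=1  101=2  102=8  103=1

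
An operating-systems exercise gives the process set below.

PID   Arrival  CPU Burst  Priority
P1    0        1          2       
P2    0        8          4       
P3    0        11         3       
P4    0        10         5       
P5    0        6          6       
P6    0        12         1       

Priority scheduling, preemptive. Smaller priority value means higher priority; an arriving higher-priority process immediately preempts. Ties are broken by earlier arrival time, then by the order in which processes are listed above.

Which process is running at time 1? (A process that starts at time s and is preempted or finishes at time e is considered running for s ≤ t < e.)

Schedule: | P6 0-12 | P1 12-13 | P3 13-24 | P2 24-32 | P4 32-42 | P5 42-48 |
Completion: P1=13  P2=32  P3=24  P4=42  P5=48  P6=12
Turnaround (C−A): P1=13  P2=32  P3=24  P4=42  P5=48  P6=12

P6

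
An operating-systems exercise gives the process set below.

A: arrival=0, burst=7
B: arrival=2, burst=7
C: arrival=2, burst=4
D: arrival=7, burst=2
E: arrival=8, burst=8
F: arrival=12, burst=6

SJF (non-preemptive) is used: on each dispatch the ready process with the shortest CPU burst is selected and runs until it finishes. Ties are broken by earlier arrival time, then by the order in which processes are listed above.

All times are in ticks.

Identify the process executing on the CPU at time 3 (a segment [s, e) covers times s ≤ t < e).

Timeline: | A 0-7 | D 7-9 | C 9-13 | F 13-19 | B 19-26 | E 26-34 |
Completion: A=7  B=26  C=13  D=9  E=34  F=19
Turnaround (C−A): A=7  B=24  C=11  D=2  E=26  F=7

A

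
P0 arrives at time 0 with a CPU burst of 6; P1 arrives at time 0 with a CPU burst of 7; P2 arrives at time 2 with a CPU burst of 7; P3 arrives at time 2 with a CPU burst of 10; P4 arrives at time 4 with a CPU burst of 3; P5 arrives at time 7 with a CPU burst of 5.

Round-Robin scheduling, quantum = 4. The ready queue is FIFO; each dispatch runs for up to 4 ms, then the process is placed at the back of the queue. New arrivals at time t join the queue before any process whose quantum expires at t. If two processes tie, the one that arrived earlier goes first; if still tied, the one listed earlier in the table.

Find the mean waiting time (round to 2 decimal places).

Timeline: | P0 0-4 | P1 4-8 | P2 8-12 | P3 12-16 | P4 16-19 | P0 19-21 | P5 21-25 | P1 25-28 | P2 28-31 | P3 31-35 | P5 35-36 | P3 36-38 |
Completion: P0=21  P1=28  P2=31  P3=38  P4=19  P5=36
Waiting times: P0=15, P1=21, P2=22, P3=26, P4=12, P5=24
Average waiting = (15+21+22+26+12+24) / 6 = 120/6 = 20.00

20.00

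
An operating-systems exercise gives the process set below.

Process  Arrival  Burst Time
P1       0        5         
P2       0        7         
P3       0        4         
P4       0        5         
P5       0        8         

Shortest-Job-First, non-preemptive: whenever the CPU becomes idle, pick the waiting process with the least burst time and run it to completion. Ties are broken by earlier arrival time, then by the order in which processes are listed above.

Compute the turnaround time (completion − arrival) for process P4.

Gantt: | P3 0-4 | P1 4-9 | P4 9-14 | P2 14-21 | P5 21-29 |
Completion: P1=9  P2=21  P3=4  P4=14  P5=29
Turnaround (C−A): P1=9  P2=21  P3=4  P4=14  P5=29
Turnaround(P4) = completion − arrival = 14 − 0 = 14

14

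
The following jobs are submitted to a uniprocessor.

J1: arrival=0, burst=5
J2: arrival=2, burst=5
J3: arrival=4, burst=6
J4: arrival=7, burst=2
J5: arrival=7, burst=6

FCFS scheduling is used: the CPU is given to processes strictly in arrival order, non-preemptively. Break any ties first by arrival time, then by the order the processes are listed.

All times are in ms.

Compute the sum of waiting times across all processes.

Schedule: | J1 0-5 | J2 5-10 | J3 10-16 | J4 16-18 | J5 18-24 |
Completion: J1=5  J2=10  J3=16  J4=18  J5=24
Turnaround (C−A): J1=5  J2=8  J3=12  J4=11  J5=17
Waiting = turnaround − burst: J1=0, J2=3, J3=6, J4=9, J5=11
Total waiting = 0 + 3 + 6 + 9 + 11 = 29

29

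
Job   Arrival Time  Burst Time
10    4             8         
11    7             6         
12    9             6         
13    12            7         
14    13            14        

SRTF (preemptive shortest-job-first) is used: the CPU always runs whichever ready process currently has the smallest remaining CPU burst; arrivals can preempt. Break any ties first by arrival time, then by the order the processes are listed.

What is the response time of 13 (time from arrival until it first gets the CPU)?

12

Gantt: | idle 0-4 | 10 4-12 | 11 12-18 | 12 18-24 | 13 24-31 | 14 31-45 |
Completion: 10=12  11=18  12=24  13=31  14=45
Turnaround (C−A): 10=8  11=11  12=15  13=19  14=32
Response(13) = first start − arrival = 24 − 12 = 12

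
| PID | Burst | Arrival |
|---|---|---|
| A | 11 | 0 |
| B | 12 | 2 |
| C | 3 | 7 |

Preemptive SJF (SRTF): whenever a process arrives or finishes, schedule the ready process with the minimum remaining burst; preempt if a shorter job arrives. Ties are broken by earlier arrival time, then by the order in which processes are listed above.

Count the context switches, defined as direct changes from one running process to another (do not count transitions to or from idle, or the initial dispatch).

3

Timeline: | A 0-7 | C 7-10 | A 10-14 | B 14-26 |
Completion: A=14  B=26  C=10
Turnaround (C−A): A=14  B=24  C=3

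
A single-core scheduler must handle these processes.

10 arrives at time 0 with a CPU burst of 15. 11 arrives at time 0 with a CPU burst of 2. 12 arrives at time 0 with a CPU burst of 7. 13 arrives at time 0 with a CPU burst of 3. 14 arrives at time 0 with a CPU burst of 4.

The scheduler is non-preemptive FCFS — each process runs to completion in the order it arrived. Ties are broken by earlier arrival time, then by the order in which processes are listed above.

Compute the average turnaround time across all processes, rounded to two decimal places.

22.80

Schedule: | 10 0-15 | 11 15-17 | 12 17-24 | 13 24-27 | 14 27-31 |
Completion: 10=15  11=17  12=24  13=27  14=31
Turnaround (C−A): 10=15  11=17  12=24  13=27  14=31
Turnaround times: 10=15, 11=17, 12=24, 13=27, 14=31
Average turnaround = (15+17+24+27+31) / 5 = 114/5 = 22.80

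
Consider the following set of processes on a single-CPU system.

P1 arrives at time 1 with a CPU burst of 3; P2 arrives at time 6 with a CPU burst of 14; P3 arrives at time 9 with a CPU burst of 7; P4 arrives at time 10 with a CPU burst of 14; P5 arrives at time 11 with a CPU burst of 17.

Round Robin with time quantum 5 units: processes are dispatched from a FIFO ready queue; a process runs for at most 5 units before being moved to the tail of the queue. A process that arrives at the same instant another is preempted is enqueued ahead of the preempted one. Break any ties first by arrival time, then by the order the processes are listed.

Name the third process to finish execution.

Schedule: | idle 0-1 | P1 1-4 | idle 4-6 | P2 6-11 | P3 11-16 | P4 16-21 | P5 21-26 | P2 26-31 | P3 31-33 | P4 33-38 | P5 38-43 | P2 43-47 | P4 47-51 | P5 51-58 |
Completion: P1=4  P2=47  P3=33  P4=51  P5=58
Finish order: P1 → P3 → P2 → P4 → P5

P2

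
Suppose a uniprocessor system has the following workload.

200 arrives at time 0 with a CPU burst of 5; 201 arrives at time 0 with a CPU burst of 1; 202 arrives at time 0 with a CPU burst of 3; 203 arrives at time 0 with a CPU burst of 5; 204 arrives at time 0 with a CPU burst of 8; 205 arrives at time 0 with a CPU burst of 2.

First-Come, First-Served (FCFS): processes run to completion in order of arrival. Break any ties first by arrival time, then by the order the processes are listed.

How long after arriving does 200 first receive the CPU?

0

Schedule: | 200 0-5 | 201 5-6 | 202 6-9 | 203 9-14 | 204 14-22 | 205 22-24 |
Completion: 200=5  201=6  202=9  203=14  204=22  205=24
Turnaround (C−A): 200=5  201=6  202=9  203=14  204=22  205=24
Response(200) = first start − arrival = 0 − 0 = 0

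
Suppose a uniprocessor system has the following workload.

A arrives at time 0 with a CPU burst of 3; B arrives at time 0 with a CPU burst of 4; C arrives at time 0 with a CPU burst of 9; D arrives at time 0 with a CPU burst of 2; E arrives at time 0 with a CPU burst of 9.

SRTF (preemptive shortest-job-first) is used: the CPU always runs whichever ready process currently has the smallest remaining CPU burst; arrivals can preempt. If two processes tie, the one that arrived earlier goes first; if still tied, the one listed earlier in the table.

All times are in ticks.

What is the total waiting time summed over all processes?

34

Gantt: | D 0-2 | A 2-5 | B 5-9 | C 9-18 | E 18-27 |
Completion: A=5  B=9  C=18  D=2  E=27
Waiting = turnaround − burst: A=2, B=5, C=9, D=0, E=18
Total waiting = 2 + 5 + 9 + 0 + 18 = 34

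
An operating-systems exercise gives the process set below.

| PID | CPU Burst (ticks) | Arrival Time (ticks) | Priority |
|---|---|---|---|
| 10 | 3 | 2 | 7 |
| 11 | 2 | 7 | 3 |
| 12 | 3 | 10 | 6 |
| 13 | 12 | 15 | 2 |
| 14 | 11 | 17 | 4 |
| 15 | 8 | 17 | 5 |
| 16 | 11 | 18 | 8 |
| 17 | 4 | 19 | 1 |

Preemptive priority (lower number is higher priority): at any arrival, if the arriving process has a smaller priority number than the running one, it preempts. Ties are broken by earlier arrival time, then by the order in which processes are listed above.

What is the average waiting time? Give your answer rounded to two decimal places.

9.38

Schedule: | idle 0-2 | 10 2-5 | idle 5-7 | 11 7-9 | idle 9-10 | 12 10-13 | idle 13-15 | 13 15-19 | 17 19-23 | 13 23-31 | 14 31-42 | 15 42-50 | 16 50-61 |
Completion: 10=5  11=9  12=13  13=31  14=42  15=50  16=61  17=23
Waiting times: 10=0, 11=0, 12=0, 13=4, 14=14, 15=25, 16=32, 17=0
Average waiting = (0+0+0+4+14+25+32+0) / 8 = 75/8 = 9.38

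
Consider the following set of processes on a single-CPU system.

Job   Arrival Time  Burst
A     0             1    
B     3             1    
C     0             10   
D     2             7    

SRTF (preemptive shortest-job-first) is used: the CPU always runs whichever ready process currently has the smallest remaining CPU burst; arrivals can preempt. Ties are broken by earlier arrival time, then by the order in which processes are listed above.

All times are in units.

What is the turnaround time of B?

Gantt: | A 0-1 | C 1-2 | D 2-3 | B 3-4 | D 4-10 | C 10-19 |
Completion: A=1  B=4  C=19  D=10
Turnaround (C−A): A=1  B=1  C=19  D=8
Turnaround(B) = completion − arrival = 4 − 3 = 1

1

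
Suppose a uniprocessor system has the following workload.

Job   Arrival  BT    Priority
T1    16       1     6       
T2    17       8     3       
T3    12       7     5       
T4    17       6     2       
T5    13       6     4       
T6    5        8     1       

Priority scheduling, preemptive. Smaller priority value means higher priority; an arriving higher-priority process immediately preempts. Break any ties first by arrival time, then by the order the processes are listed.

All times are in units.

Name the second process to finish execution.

T4

Gantt: | idle 0-5 | T6 5-13 | T5 13-17 | T4 17-23 | T2 23-31 | T5 31-33 | T3 33-40 | T1 40-41 |
Completion: T1=41  T2=31  T3=40  T4=23  T5=33  T6=13
Turnaround (C−A): T1=25  T2=14  T3=28  T4=6  T5=20  T6=8
Finish order: T6 → T4 → T2 → T5 → T3 → T1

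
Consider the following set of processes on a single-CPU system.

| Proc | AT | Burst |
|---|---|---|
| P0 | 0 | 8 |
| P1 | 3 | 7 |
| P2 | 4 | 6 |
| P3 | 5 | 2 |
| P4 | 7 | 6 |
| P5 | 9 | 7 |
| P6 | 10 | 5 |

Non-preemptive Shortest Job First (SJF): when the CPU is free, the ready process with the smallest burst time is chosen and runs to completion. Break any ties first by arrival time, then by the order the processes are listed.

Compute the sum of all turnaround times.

Gantt: | P0 0-8 | P3 8-10 | P6 10-15 | P2 15-21 | P4 21-27 | P1 27-34 | P5 34-41 |
Completion: P0=8  P1=34  P2=21  P3=10  P4=27  P5=41  P6=15
Turnaround (C−A): P0=8  P1=31  P2=17  P3=5  P4=20  P5=32  P6=5
Turnaround = completion − arrival: P0=8, P1=31, P2=17, P3=5, P4=20, P5=32, P6=5
Total turnaround = 8 + 31 + 17 + 5 + 20 + 32 + 5 = 118

118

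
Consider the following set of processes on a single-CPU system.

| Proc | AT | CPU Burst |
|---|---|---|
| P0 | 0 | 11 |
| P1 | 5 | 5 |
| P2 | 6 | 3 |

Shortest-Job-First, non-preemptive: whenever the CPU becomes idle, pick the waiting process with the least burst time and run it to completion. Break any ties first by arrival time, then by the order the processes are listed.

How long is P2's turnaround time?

Timeline: | P0 0-11 | P2 11-14 | P1 14-19 |
Completion: P0=11  P1=19  P2=14
Turnaround (C−A): P0=11  P1=14  P2=8
Turnaround(P2) = completion − arrival = 14 − 6 = 8

8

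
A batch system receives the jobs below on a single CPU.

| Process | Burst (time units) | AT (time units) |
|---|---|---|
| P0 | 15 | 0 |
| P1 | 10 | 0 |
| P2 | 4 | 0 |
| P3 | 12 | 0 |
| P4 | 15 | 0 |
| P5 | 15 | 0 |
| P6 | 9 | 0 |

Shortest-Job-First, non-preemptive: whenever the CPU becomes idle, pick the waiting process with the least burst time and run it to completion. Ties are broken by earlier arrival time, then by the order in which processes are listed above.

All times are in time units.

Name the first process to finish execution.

P2

Gantt: | P2 0-4 | P6 4-13 | P1 13-23 | P3 23-35 | P0 35-50 | P4 50-65 | P5 65-80 |
Completion: P0=50  P1=23  P2=4  P3=35  P4=65  P5=80  P6=13
Turnaround (C−A): P0=50  P1=23  P2=4  P3=35  P4=65  P5=80  P6=13
Finish order: P2 → P6 → P1 → P3 → P0 → P4 → P5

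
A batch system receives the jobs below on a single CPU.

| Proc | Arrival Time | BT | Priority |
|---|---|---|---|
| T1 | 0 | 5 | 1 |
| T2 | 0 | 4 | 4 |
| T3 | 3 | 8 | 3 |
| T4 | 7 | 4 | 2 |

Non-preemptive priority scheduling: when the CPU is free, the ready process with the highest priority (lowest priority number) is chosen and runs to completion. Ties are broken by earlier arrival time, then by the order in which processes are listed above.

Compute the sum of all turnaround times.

Gantt: | T1 0-5 | T3 5-13 | T4 13-17 | T2 17-21 |
Completion: T1=5  T2=21  T3=13  T4=17
Turnaround (C−A): T1=5  T2=21  T3=10  T4=10
Turnaround = completion − arrival: T1=5, T2=21, T3=10, T4=10
Total turnaround = 5 + 21 + 10 + 10 = 46

46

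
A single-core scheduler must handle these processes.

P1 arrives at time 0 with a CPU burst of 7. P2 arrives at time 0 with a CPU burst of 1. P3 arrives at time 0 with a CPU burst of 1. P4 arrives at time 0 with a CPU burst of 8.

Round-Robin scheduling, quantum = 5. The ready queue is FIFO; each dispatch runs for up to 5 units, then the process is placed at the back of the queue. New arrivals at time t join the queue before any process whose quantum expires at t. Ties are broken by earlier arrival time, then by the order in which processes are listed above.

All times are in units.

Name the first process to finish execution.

Schedule: | P1 0-5 | P2 5-6 | P3 6-7 | P4 7-12 | P1 12-14 | P4 14-17 |
Completion: P1=14  P2=6  P3=7  P4=17
Finish order: P2 → P3 → P1 → P4

P2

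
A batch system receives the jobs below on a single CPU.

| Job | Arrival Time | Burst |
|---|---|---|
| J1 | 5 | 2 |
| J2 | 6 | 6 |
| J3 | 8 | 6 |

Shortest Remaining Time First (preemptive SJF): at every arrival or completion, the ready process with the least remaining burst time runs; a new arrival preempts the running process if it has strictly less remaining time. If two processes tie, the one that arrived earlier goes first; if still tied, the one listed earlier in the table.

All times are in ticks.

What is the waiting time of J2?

Timeline: | idle 0-5 | J1 5-7 | J2 7-13 | J3 13-19 |
Completion: J1=7  J2=13  J3=19
Waiting(J2) = turnaround − burst = 7 − 6 = 1

1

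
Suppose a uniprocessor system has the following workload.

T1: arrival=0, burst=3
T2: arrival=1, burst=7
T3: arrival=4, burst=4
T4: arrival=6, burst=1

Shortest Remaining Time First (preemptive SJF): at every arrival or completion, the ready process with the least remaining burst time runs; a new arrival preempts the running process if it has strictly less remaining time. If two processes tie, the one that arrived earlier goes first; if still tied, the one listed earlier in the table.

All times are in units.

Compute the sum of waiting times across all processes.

Schedule: | T1 0-3 | T2 3-4 | T3 4-6 | T4 6-7 | T3 7-9 | T2 9-15 |
Completion: T1=3  T2=15  T3=9  T4=7
Turnaround (C−A): T1=3  T2=14  T3=5  T4=1
Waiting = turnaround − burst: T1=0, T2=7, T3=1, T4=0
Total waiting = 0 + 7 + 1 + 0 = 8

8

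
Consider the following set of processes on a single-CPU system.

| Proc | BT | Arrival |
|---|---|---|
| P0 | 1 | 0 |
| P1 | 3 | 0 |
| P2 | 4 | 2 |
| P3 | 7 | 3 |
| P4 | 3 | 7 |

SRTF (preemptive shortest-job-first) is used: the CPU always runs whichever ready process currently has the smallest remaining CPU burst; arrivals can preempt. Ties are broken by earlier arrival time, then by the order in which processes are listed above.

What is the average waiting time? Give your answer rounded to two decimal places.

2.40

Timeline: | P0 0-1 | P1 1-4 | P2 4-8 | P4 8-11 | P3 11-18 |
Completion: P0=1  P1=4  P2=8  P3=18  P4=11
Waiting times: P0=0, P1=1, P2=2, P3=8, P4=1
Average waiting = (0+1+2+8+1) / 5 = 12/5 = 2.40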